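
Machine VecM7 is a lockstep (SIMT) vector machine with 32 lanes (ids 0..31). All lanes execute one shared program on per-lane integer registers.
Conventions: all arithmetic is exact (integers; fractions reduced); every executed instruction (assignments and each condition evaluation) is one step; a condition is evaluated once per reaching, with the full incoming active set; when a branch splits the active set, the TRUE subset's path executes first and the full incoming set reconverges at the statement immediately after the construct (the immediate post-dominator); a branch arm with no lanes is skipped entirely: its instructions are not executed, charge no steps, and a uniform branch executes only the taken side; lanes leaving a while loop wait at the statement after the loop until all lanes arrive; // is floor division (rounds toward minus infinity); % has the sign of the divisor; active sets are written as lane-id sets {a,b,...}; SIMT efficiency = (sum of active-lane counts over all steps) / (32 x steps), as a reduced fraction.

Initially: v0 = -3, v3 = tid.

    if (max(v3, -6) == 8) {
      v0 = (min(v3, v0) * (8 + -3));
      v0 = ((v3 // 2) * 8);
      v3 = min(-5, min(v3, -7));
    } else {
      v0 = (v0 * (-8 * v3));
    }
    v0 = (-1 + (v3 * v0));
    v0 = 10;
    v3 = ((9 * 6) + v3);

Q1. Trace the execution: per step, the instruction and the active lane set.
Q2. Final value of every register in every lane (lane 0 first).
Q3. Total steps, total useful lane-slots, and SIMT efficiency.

step 0: eval (max(v3, -6) == 8)      {0,1,2,3,4,5,6,7,8,9,10,11,12,13,14,15,16,17,18,19,20,21,22,23,24,25,26,27,28,29,30,31}
step 1: v0 <- (min(v3, v0) * (8 + -3)) {8}
step 2: v0 <- ((v3 // 2) * 8)        {8}
step 3: v3 <- min(-5, min(v3, -7))   {8}
step 4: v0 <- (v0 * (-8 * v3))       {0,1,2,3,4,5,6,7,9,10,11,12,13,14,15,16,17,18,19,20,21,22,23,24,25,26,27,28,29,30,31}
step 5: v0 <- (-1 + (v3 * v0))       {0,1,2,3,4,5,6,7,8,9,10,11,12,13,14,15,16,17,18,19,20,21,22,23,24,25,26,27,28,29,30,31}
step 6: v0 <- 10                     {0,1,2,3,4,5,6,7,8,9,10,11,12,13,14,15,16,17,18,19,20,21,22,23,24,25,26,27,28,29,30,31}
step 7: v3 <- ((9 * 6) + v3)         {0,1,2,3,4,5,6,7,8,9,10,11,12,13,14,15,16,17,18,19,20,21,22,23,24,25,26,27,28,29,30,31}

Answer: 8 steps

v0: 10,10,10,10,10,10,10,10,10,10,10,10,10,10,10,10,10,10,10,10,10,10,10,10,10,10,10,10,10,10,10,10
v3: 54,55,56,57,58,59,60,61,47,63,64,65,66,67,68,69,70,71,72,73,74,75,76,77,78,79,80,81,82,83,84,85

steps = 8; useful = 162; efficiency = 162/256 = 81/128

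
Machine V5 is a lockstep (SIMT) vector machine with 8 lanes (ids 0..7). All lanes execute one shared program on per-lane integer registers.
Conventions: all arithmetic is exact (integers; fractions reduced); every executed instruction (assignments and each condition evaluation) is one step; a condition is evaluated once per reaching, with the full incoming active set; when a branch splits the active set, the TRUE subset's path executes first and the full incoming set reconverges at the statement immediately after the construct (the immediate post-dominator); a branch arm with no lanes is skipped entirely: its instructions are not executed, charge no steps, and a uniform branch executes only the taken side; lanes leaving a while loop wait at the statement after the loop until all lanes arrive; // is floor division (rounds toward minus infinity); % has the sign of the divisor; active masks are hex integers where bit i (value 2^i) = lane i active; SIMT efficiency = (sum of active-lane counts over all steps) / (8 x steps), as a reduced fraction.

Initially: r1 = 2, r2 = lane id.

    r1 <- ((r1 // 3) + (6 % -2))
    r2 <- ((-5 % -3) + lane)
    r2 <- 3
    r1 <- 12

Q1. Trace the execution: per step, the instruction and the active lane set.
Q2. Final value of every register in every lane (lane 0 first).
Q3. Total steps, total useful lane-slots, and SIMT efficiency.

step 0: r1 <- ((r1 // 3) + (6 % -2)) 0xff
step 1: r2 <- ((-5 % -3) + lane)     0xff
step 2: r2 <- 3                      0xff
step 3: r1 <- 12                     0xff

Answer: 4 steps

r1: 12,12,12,12,12,12,12,12
r2: 3,3,3,3,3,3,3,3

steps = 4; useful = 32; efficiency = 32/32 = 1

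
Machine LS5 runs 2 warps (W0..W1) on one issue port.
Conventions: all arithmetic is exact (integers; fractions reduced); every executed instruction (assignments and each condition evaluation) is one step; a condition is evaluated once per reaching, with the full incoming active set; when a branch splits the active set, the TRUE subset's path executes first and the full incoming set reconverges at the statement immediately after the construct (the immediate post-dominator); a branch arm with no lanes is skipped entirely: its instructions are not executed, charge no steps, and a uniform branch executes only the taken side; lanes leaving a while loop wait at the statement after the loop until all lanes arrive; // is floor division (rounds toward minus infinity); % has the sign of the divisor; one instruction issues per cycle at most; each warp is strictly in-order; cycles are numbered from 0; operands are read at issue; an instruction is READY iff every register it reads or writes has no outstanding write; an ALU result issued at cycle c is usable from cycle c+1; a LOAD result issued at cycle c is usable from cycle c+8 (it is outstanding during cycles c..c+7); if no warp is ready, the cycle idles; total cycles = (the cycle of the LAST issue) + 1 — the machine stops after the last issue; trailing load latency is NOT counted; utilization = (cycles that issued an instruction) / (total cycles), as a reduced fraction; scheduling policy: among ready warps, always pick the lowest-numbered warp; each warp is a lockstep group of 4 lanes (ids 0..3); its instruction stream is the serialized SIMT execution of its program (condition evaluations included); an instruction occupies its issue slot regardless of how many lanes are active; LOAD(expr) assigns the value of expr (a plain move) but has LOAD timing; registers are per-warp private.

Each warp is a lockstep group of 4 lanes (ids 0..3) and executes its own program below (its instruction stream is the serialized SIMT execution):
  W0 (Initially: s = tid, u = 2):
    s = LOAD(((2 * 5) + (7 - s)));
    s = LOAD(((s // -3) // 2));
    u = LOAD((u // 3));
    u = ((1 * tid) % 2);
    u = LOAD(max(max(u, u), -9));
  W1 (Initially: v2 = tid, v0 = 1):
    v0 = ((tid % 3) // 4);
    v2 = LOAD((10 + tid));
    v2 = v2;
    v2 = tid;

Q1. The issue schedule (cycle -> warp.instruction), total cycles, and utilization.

cycle 0: W0.I0
cycle 1: W1.I0
cycle 2: W1.I1
cycle 3: idle
cycle 4: idle
cycle 5: idle
cycle 6: idle
cycle 7: idle
cycle 8: W0.I1
cycle 9: W0.I2
cycle 10: W1.I2
cycle 11: W1.I3
cycle 12: idle
cycle 13: idle
cycle 14: idle
cycle 15: idle
cycle 16: idle
cycle 17: W0.I3
cycle 18: W0.I4

Answer: 19 cycles, utilization 9/19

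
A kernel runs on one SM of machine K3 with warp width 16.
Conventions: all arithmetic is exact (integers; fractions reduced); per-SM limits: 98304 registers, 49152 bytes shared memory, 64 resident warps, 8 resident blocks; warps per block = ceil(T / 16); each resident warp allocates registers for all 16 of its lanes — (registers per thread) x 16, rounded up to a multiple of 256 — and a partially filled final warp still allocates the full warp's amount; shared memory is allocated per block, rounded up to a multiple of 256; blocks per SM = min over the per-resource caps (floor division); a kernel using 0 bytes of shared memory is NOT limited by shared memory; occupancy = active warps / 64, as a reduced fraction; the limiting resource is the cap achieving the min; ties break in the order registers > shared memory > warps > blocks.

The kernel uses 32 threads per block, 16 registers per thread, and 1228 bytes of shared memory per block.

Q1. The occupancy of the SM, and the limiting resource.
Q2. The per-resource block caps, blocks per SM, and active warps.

Answer: occupancy 1/4, limited by blocks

registers: 192 blocks
shared memory: 38 blocks
warps: 32 blocks
blocks: 8 blocks

Answer: 8 blocks, 16 active warps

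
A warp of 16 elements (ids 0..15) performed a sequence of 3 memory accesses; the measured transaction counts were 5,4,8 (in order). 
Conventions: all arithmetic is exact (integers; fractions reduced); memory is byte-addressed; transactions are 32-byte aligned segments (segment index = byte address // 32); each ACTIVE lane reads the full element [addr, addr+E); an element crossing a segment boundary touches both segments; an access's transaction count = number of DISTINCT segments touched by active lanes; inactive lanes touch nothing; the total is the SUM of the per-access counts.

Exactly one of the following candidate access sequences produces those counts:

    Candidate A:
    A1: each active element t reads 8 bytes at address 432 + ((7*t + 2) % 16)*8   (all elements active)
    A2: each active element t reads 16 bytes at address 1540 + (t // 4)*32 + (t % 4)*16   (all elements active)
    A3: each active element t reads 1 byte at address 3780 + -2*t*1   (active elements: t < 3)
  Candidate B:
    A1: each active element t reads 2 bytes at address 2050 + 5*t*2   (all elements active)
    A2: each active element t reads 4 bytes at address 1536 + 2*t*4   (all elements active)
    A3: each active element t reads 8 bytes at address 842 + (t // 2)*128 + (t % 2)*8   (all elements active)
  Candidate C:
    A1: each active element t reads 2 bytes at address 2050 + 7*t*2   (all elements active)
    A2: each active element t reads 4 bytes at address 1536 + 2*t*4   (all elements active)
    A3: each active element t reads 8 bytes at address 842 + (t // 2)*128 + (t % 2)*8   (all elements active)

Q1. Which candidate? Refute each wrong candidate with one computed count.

A: A2 gives 6 transactions, not 4
C: A1 gives 7 transactions, not 5
B: all counts match (5,4,8)

Answer: B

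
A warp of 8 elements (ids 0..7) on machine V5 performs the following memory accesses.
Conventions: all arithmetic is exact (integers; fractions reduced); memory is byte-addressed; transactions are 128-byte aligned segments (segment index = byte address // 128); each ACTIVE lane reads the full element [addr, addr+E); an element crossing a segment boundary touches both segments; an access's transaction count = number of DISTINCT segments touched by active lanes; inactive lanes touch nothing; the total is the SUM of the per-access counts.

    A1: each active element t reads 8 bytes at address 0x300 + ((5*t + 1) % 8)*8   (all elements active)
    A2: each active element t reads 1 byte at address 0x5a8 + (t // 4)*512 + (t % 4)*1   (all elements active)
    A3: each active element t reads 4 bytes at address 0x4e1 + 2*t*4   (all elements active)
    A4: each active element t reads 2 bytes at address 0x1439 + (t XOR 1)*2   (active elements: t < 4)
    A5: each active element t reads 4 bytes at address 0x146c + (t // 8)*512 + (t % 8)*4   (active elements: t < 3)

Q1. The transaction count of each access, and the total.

A1: 1 transaction
A2: 2 transactions
A3: 2 transactions
A4: 1 transaction
A5: 1 transaction

Answer: 1,2,2,1,1; total 7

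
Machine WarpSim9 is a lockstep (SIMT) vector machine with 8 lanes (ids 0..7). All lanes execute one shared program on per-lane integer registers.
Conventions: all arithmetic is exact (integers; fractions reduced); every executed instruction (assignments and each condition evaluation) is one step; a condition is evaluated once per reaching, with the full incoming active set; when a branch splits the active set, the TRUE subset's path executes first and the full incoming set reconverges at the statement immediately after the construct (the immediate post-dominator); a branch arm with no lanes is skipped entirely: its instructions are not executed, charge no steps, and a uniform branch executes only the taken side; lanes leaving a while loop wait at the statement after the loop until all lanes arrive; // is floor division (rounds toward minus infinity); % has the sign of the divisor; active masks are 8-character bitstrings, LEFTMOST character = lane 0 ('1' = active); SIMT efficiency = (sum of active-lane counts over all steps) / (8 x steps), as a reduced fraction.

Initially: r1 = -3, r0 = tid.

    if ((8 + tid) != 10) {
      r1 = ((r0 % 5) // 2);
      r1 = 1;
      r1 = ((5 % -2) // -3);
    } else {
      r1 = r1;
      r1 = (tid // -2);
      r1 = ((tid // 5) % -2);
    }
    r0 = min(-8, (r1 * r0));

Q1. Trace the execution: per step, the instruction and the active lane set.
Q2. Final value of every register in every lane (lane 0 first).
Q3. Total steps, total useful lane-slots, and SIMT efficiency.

step 0: eval ((8 + tid) != 10)       11111111
step 1: r1 <- ((r0 % 5) // 2)        11011111
step 2: r1 <- 1                      11011111
step 3: r1 <- ((5 % -2) // -3)       11011111
step 4: r1 <- r1                     00100000
step 5: r1 <- (tid // -2)            00100000
step 6: r1 <- ((tid // 5) % -2)      00100000
step 7: r0 <- min(-8, (r1 * r0))     11111111

Answer: 8 steps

r1: 0,0,0,0,0,0,0,0
r0: -8,-8,-8,-8,-8,-8,-8,-8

steps = 8; useful = 40; efficiency = 40/64 = 5/8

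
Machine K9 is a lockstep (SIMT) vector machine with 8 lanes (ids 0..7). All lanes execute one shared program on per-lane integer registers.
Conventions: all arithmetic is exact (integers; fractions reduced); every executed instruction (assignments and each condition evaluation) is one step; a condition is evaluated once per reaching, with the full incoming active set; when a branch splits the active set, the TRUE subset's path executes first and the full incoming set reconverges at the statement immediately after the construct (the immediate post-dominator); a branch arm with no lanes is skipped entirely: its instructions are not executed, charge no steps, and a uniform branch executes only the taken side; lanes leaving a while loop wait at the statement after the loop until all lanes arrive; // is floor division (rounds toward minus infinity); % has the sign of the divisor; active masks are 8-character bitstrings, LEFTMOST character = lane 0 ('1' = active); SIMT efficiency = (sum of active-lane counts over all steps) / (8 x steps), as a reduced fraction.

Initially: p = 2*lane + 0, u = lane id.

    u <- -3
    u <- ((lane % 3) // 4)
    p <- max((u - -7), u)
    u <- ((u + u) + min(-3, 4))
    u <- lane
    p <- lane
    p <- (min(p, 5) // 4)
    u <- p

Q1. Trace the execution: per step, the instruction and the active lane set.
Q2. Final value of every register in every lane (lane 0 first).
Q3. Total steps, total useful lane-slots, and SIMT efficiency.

step 0: u <- -3                      11111111
step 1: u <- ((lane % 3) // 4)       11111111
step 2: p <- max((u - -7), u)        11111111
step 3: u <- ((u + u) + min(-3, 4))  11111111
step 4: u <- lane                    11111111
step 5: p <- lane                    11111111
step 6: p <- (min(p, 5) // 4)        11111111
step 7: u <- p                       11111111

Answer: 8 steps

p: 0,0,0,0,1,1,1,1
u: 0,0,0,0,1,1,1,1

steps = 8; useful = 64; efficiency = 64/64 = 1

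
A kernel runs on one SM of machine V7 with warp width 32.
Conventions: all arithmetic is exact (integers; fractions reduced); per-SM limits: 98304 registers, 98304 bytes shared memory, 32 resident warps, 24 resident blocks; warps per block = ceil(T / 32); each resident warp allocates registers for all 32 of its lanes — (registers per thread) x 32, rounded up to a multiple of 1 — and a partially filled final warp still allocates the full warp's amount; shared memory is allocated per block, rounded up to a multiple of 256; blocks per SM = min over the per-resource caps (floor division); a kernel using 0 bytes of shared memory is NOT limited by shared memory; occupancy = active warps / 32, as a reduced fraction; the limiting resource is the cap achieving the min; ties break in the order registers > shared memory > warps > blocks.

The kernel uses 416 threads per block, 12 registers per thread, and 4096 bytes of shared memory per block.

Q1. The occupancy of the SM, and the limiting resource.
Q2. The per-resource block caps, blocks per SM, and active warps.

Answer: occupancy 13/16, limited by warps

registers: 19 blocks
shared memory: 24 blocks
warps: 2 blocks
blocks: 24 blocks

Answer: 2 blocks, 26 active warps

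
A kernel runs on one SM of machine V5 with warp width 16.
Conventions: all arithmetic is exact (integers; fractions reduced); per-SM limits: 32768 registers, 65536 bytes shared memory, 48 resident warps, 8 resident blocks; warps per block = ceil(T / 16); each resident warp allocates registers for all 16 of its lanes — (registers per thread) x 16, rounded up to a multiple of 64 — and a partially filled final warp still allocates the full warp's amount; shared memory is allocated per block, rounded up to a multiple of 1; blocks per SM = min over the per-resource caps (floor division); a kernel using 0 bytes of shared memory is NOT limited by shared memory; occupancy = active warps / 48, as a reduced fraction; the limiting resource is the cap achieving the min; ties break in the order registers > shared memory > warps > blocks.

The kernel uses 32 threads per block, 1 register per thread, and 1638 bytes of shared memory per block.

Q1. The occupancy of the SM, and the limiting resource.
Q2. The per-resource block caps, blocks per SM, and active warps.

Answer: occupancy 1/3, limited by blocks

registers: 256 blocks
shared memory: 40 blocks
warps: 24 blocks
blocks: 8 blocks

Answer: 8 blocks, 16 active warps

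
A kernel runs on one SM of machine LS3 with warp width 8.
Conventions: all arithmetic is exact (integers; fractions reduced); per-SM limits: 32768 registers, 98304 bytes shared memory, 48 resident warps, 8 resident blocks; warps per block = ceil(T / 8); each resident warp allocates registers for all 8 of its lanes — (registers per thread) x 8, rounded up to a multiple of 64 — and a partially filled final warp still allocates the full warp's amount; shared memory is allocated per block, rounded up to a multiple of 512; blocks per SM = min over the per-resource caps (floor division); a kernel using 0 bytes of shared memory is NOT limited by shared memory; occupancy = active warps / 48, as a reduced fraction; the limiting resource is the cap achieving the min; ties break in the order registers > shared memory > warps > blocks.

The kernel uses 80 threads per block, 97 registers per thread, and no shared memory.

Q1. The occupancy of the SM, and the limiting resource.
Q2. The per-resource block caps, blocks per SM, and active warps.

Answer: occupancy 5/8, limited by registers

registers: 3 blocks
shared memory: no limit (kernel uses none)
warps: 4 blocks
blocks: 8 blocks

Answer: 3 blocks, 30 active warps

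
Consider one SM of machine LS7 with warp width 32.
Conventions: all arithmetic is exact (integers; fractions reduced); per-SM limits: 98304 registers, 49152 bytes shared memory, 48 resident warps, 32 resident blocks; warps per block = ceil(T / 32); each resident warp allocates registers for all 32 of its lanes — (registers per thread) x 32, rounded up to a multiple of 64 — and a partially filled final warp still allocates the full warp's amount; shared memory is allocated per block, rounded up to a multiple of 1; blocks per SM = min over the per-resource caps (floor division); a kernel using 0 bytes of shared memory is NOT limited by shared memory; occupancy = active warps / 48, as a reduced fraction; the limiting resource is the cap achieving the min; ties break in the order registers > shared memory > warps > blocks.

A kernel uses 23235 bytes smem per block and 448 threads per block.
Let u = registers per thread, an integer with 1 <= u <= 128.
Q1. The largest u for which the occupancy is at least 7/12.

Answer: u = 108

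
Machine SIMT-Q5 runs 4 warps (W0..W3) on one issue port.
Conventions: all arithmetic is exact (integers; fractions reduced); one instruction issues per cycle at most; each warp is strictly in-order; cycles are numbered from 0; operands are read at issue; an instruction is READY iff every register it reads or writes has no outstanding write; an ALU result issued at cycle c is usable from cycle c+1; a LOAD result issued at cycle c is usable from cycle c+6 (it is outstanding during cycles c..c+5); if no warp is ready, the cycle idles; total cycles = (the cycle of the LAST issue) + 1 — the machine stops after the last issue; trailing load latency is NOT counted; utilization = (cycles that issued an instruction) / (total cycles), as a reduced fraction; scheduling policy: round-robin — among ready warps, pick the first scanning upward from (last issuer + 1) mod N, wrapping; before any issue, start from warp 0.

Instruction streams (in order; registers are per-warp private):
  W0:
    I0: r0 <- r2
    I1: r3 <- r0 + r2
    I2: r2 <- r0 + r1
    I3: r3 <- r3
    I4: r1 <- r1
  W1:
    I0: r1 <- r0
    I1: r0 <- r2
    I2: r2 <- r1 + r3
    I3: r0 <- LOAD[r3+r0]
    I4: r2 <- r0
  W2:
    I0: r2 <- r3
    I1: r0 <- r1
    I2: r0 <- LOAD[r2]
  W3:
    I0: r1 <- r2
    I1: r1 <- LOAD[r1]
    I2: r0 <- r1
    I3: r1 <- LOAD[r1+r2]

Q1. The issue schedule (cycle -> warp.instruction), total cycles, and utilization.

cycle 0: W0.I0
cycle 1: W1.I0
cycle 2: W2.I0
cycle 3: W3.I0
cycle 4: W0.I1
cycle 5: W1.I1
cycle 6: W2.I1
cycle 7: W3.I1
cycle 8: W0.I2
cycle 9: W1.I2
cycle 10: W2.I2
cycle 11: W0.I3
cycle 12: W1.I3
cycle 13: W3.I2
cycle 14: W0.I4
cycle 15: W3.I3
cycle 16: idle
cycle 17: idle
cycle 18: W1.I4

Answer: 19 cycles, utilization 17/19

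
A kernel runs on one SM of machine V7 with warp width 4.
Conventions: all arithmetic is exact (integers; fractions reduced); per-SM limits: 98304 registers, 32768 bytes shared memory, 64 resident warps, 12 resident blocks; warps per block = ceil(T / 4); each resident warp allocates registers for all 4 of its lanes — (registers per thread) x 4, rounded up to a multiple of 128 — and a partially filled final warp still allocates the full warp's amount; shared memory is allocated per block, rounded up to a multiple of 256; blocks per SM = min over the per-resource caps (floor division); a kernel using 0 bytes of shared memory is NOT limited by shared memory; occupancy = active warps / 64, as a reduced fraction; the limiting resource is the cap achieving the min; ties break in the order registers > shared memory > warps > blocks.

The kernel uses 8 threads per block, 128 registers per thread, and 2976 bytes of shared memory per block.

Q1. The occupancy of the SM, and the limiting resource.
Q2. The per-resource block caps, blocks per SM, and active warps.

Answer: occupancy 5/16, limited by shared memory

registers: 96 blocks
shared memory: 10 blocks
warps: 32 blocks
blocks: 12 blocks

Answer: 10 blocks, 20 active warps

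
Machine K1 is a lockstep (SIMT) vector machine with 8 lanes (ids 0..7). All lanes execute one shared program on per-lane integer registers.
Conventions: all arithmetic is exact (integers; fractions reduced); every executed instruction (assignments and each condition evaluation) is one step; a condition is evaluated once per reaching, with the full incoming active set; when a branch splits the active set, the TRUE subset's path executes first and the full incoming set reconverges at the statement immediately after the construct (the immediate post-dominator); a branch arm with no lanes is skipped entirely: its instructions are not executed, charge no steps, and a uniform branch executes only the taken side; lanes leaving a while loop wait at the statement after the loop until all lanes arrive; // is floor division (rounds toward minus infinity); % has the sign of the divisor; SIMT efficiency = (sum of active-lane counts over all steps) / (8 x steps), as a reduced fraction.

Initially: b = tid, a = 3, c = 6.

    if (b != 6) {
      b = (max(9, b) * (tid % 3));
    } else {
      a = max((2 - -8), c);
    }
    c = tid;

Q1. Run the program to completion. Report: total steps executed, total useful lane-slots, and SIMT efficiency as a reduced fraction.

Answer: 4 steps, 24 useful, 3/4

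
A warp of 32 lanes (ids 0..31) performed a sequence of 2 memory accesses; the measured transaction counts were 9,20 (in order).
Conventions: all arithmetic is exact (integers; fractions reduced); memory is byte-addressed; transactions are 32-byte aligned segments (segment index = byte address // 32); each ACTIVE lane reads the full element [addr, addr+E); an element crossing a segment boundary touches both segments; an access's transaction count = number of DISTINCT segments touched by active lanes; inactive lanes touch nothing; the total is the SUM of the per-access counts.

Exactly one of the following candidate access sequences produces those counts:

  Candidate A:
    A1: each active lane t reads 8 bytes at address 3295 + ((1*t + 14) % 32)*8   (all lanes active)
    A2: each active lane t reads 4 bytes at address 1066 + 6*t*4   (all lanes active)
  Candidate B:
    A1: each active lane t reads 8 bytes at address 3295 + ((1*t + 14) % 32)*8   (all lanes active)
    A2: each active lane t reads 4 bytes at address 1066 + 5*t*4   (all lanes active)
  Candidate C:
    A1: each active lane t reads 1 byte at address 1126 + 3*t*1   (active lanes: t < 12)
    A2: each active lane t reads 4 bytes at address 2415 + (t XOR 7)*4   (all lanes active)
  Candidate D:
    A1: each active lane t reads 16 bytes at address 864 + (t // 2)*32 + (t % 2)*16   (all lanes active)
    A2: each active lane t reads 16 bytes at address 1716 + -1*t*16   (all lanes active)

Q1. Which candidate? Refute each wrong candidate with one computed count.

A: A2 gives 24 transactions, not 20
C: A1 gives 2 transactions, not 9
D: A1 gives 16 transactions, not 9
B: all counts match (9,20)

Answer: B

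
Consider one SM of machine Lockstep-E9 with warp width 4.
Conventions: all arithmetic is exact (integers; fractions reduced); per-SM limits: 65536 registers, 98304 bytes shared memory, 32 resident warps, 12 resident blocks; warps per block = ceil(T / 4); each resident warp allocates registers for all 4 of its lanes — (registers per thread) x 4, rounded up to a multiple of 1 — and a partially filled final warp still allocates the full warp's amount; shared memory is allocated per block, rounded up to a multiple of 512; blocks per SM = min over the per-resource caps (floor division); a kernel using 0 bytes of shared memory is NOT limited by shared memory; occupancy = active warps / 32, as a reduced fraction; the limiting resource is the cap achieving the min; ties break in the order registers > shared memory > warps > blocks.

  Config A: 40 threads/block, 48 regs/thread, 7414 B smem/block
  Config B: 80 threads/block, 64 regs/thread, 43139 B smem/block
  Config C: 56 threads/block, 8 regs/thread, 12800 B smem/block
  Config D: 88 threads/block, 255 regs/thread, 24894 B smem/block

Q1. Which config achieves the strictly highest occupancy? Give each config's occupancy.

occupancies: A 15/16, B 5/8, C 7/8, D 11/16

Answer: A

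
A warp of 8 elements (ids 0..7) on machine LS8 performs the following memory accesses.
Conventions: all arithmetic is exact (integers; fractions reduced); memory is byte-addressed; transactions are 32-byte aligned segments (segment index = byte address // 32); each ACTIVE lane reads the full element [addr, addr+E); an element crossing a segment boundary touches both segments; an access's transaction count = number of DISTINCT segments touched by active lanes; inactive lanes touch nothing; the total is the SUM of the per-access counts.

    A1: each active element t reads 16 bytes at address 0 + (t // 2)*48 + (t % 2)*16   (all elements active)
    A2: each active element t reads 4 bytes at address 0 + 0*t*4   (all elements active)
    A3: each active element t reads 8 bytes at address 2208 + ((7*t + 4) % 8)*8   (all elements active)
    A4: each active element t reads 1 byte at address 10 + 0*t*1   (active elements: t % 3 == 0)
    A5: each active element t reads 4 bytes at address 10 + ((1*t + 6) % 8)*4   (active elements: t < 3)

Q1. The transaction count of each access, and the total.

A1: 6 transactions
A2: 1 transaction
A3: 2 transactions
A4: 1 transaction
A5: 2 transactions

Answer: 6,1,2,1,2; total 12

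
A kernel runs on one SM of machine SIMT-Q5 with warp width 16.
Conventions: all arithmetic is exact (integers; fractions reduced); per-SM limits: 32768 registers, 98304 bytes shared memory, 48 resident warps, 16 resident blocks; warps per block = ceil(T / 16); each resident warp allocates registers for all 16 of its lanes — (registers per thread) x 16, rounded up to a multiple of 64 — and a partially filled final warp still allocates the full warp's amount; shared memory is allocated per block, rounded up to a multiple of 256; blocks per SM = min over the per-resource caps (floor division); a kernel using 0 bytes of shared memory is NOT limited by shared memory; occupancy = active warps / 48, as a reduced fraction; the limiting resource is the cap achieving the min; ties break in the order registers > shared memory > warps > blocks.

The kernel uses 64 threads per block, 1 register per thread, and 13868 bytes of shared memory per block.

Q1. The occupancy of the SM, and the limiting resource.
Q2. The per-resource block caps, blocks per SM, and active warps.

Answer: occupancy 1/2, limited by shared memory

registers: 128 blocks
shared memory: 6 blocks
warps: 12 blocks
blocks: 16 blocks

Answer: 6 blocks, 24 active warps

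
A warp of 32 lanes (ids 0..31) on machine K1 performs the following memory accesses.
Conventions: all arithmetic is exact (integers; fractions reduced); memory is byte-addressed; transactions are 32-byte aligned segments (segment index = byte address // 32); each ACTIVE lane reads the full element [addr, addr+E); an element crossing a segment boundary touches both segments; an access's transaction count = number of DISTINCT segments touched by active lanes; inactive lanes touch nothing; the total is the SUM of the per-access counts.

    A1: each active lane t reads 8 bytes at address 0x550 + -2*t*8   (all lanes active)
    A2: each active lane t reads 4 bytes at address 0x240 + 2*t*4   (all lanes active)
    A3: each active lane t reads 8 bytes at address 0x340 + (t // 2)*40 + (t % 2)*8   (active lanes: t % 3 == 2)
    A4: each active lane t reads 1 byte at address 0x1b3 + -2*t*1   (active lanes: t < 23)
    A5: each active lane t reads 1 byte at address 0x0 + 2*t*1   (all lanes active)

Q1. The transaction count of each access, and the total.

A1: 16 transactions
A2: 8 transactions
A3: 10 transactions
A4: 2 transactions
A5: 2 transactions

Answer: 16,8,10,2,2; total 38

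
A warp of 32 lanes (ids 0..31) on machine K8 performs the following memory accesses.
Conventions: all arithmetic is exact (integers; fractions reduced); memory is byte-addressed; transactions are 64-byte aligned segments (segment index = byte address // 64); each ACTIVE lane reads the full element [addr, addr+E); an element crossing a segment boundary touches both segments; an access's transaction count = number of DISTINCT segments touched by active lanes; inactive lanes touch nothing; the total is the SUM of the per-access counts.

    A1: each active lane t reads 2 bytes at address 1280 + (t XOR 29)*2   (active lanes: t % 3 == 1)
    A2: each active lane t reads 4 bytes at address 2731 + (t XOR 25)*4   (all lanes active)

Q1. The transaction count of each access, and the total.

A1: 1 transaction
A2: 3 transactions

Answer: 1,3; total 4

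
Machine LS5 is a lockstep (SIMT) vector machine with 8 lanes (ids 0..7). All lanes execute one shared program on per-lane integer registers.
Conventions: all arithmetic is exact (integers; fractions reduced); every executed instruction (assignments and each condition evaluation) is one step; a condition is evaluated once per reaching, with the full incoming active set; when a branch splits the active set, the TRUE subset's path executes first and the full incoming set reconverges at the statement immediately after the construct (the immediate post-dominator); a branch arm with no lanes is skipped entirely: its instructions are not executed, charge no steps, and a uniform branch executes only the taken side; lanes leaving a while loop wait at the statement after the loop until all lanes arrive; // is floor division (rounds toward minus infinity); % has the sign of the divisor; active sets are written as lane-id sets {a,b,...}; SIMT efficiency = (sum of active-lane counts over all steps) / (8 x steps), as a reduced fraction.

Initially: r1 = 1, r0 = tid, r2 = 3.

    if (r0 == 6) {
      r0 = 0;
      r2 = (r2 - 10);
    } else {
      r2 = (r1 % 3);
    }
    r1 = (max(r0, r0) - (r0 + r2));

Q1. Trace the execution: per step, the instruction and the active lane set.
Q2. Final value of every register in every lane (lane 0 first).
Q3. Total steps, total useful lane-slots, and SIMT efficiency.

step 0: eval (r0 == 6)               {0,1,2,3,4,5,6,7}
step 1: r0 <- 0                      {6}
step 2: r2 <- (r2 - 10)              {6}
step 3: r2 <- (r1 % 3)               {0,1,2,3,4,5,7}
step 4: r1 <- (max(r0, r0) - (r0 + r2)) {0,1,2,3,4,5,6,7}

Answer: 5 steps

r1: -1,-1,-1,-1,-1,-1,7,-1
r0: 0,1,2,3,4,5,0,7
r2: 1,1,1,1,1,1,-7,1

steps = 5; useful = 25; efficiency = 25/40 = 5/8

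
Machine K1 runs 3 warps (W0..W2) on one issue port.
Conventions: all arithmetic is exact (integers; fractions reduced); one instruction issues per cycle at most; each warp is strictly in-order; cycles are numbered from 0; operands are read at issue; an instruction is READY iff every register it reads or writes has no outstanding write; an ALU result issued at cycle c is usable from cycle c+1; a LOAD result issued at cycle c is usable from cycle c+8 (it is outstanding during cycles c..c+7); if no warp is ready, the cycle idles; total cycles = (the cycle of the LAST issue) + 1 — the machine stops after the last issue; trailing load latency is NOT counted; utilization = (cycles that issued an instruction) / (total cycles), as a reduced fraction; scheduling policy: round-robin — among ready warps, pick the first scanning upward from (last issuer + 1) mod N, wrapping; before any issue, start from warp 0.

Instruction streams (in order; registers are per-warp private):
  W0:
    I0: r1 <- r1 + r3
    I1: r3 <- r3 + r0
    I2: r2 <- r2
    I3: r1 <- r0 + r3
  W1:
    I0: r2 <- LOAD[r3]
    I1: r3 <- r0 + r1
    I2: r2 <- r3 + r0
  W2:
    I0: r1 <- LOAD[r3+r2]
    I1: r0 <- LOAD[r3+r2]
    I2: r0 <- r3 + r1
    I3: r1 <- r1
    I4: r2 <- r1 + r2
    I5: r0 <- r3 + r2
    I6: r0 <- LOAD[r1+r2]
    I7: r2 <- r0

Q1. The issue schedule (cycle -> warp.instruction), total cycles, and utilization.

cycle 0: W0.I0
cycle 1: W1.I0
cycle 2: W2.I0
cycle 3: W0.I1
cycle 4: W1.I1
cycle 5: W2.I1
cycle 6: W0.I2
cycle 7: W0.I3
cycle 8: idle
cycle 9: W1.I2
cycle 10: idle
cycle 11: idle
cycle 12: idle
cycle 13: W2.I2
cycle 14: W2.I3
cycle 15: W2.I4
cycle 16: W2.I5
cycle 17: W2.I6
cycle 18: idle
cycle 19: idle
cycle 20: idle
cycle 21: idle
cycle 22: idle
cycle 23: idle
cycle 24: idle
cycle 25: W2.I7

Answer: 26 cycles, utilization 15/26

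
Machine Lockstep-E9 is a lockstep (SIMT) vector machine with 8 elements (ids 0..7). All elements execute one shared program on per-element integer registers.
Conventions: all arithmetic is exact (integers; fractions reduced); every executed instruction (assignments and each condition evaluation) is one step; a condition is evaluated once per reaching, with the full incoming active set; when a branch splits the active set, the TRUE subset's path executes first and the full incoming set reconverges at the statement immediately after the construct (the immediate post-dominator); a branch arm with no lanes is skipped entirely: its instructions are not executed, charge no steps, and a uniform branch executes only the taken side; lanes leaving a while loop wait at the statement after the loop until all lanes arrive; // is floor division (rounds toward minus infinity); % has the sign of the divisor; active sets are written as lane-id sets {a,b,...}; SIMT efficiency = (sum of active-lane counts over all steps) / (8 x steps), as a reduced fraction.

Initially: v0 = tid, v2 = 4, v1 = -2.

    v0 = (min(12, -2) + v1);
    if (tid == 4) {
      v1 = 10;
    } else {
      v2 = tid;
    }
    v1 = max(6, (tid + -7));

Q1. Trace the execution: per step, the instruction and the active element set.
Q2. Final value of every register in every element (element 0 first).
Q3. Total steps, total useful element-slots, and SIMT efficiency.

step 0: v0 <- (min(12, -2) + v1)     {0,1,2,3,4,5,6,7}
step 1: eval (tid == 4)              {0,1,2,3,4,5,6,7}
step 2: v1 <- 10                     {4}
step 3: v2 <- tid                    {0,1,2,3,5,6,7}
step 4: v1 <- max(6, (tid + -7))     {0,1,2,3,4,5,6,7}

Answer: 5 steps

v0: -4,-4,-4,-4,-4,-4,-4,-4
v2: 0,1,2,3,4,5,6,7
v1: 6,6,6,6,6,6,6,6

steps = 5; useful = 32; efficiency = 32/40 = 4/5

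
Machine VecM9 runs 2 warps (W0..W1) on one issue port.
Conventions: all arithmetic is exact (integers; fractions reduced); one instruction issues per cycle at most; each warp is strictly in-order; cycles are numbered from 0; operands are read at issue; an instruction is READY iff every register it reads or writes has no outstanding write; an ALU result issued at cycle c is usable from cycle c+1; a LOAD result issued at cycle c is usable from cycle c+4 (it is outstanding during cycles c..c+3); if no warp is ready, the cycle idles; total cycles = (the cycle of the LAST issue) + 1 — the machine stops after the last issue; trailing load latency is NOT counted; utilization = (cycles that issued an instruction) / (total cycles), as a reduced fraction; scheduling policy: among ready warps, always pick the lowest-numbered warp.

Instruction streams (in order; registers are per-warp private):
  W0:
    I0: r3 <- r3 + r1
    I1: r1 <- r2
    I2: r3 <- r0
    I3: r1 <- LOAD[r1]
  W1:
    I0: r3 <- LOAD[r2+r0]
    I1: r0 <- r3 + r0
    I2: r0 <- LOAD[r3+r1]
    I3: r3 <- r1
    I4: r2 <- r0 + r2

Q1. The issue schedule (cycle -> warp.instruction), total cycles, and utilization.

cycle 0: W0.I0
cycle 1: W0.I1
cycle 2: W0.I2
cycle 3: W0.I3
cycle 4: W1.I0
cycle 5: idle
cycle 6: idle
cycle 7: idle
cycle 8: W1.I1
cycle 9: W1.I2
cycle 10: W1.I3
cycle 11: idle
cycle 12: idle
cycle 13: W1.I4

Answer: 14 cycles, utilization 9/14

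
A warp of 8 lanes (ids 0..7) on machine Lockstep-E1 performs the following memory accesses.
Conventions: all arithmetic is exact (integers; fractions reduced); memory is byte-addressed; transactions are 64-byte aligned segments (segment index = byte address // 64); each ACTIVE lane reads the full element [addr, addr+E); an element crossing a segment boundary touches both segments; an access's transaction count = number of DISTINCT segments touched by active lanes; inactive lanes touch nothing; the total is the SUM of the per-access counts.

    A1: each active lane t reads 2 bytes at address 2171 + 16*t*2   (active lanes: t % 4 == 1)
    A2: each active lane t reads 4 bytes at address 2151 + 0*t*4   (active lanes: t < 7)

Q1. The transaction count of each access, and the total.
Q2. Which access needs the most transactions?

A1: 2 transactions
A2: 1 transaction

Answer: 2,1; total 3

Answer: A1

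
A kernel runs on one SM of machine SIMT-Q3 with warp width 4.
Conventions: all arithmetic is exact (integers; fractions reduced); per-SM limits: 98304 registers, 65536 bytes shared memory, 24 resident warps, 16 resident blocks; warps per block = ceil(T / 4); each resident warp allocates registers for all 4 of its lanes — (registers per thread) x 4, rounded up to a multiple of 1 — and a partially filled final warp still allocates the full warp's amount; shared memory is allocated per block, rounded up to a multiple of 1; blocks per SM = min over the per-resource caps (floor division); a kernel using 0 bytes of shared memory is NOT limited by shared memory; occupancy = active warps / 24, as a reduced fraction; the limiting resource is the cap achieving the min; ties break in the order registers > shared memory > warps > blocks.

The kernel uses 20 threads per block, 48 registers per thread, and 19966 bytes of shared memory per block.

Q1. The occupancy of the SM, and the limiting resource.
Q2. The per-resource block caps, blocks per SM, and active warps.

Answer: occupancy 5/8, limited by shared memory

registers: 102 blocks
shared memory: 3 blocks
warps: 4 blocks
blocks: 16 blocks

Answer: 3 blocks, 15 active warps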